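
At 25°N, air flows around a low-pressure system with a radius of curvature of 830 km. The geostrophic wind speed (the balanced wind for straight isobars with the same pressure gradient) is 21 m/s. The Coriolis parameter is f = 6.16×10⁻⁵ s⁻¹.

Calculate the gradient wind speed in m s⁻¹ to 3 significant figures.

16.0 m s⁻¹

Around a low, centrifugal force acts outward with Coriolis, so pressure-gradient force balances both:
(1/ρ)|∂P/∂n| = fV + V²/R  →  V² + fR·V − fR·V_g = 0
With fR = 6.16×10⁻⁵ × 830×10³ m = 51.1 m/s:
V = [−fR + √((fR)² + 4 fR V_g)]/2 = [−51.1 + √(51.1² + 4×51.1×21)]/2 = 16 m/s
Subgeostrophic (V < V_g = 21 m/s), as expected around a low.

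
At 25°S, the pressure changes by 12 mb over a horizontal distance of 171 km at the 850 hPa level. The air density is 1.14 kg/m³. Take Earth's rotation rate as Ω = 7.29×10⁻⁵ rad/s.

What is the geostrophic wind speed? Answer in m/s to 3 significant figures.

Coriolis parameter at 25°S:
f = 2Ω sin φ = 2 × 7.29×10⁻⁵ × sin 25° = 6.16×10⁻⁵ s⁻¹
Pressure gradient: |∂P/∂n| = 1200 Pa / 171000 m = 7.02×10⁻³ Pa/m
Geostrophic balance (pressure-gradient force = Coriolis force):
V_g = (1/(fρ)) |∂P/∂n| = 7.02×10⁻³ / (6.16×10⁻⁵ × 1.14) = 99.9 m/s

99.9 m/s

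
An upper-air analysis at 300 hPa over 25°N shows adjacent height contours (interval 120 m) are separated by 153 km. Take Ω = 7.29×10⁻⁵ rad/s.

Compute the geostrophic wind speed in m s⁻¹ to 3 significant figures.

Coriolis parameter at 25°N:
f = 2Ω sin φ = 2 × 7.29×10⁻⁵ × sin 25° = 6.16×10⁻⁵ s⁻¹
Height gradient: |∂Z/∂n| = 120 m / 153000 m = 7.84×10⁻⁴
On a pressure surface, geostrophic balance gives V_g = (g/f)|∂Z/∂n|:
V_g = 9.81 × 7.84×10⁻⁴ / 6.16×10⁻⁵ = 125 m/s

125 m s⁻¹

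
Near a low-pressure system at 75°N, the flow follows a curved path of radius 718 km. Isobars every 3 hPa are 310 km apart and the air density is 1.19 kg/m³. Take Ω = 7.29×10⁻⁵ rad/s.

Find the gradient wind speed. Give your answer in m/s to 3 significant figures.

Coriolis parameter at 75°N:
f = 2Ω sin φ = 2 × 7.29×10⁻⁵ × sin 75° = 1.41×10⁻⁴ s⁻¹
Pressure gradient: |∂P/∂n| = 300 Pa / 310000 m = 9.68×10⁻⁴ Pa/m
Geostrophic speed: V_g = |∂P/∂n|/(fρ) = 9.68×10⁻⁴/(1.41×10⁻⁴ × 1.19) = 5.77 m/s
Around a low, centrifugal force acts outward with Coriolis, so pressure-gradient force balances both:
(1/ρ)|∂P/∂n| = fV + V²/R  →  V² + fR·V − fR·V_g = 0
With fR = 1.41×10⁻⁴ × 718×10³ m = 101 m/s:
V = [−fR + √((fR)² + 4 fR V_g)]/2 = [−101 + √(101² + 4×101×5.77)]/2 = 5.48 m/s
Subgeostrophic (V < V_g = 5.77 m/s), as expected around a low.

5.48 m/s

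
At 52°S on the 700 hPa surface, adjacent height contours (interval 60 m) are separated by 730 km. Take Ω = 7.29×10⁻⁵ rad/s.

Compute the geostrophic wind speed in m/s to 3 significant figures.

Coriolis parameter at 52°S:
f = 2Ω sin φ = 2 × 7.29×10⁻⁵ × sin 52° = 1.15×10⁻⁴ s⁻¹
Height gradient: |∂Z/∂n| = 60 m / 730000 m = 8.22×10⁻⁵
On a pressure surface, geostrophic balance gives V_g = (g/f)|∂Z/∂n|:
V_g = 9.81 × 8.22×10⁻⁵ / 1.15×10⁻⁴ = 7.02 m/s

7.02 m/s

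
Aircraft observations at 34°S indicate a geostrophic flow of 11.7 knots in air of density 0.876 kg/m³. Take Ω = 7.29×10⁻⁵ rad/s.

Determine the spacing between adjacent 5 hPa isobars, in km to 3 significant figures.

1160 km

Coriolis parameter at 34°S:
f = 2Ω sin φ = 2 × 7.29×10⁻⁵ × sin 34° = 8.15×10⁻⁵ s⁻¹
Wind speed in SI: 11.7 knots = 6.02 m/s
Geostrophic balance rearranged: |∂P/∂n| = f ρ V_g
|∂P/∂n| = 8.15×10⁻⁵ × 0.876 × 6.02 = 4.30×10⁻⁴ Pa/m
Isobar spacing: Δn = ΔP/|∂P/∂n| = 500 Pa / 4.30×10⁻⁴ Pa/m = 1163115 m ≈ 1160 km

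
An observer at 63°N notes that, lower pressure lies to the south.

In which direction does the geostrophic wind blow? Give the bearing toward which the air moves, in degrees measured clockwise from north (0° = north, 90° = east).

270°

The pressure-gradient force points toward the south (bearing 180°).
Geostrophic balance: in the Northern Hemisphere the Coriolis force deflects motion to the right, so the geostrophic wind blows 90° to the right of the pressure-gradient force (low pressure on the left).
Rotating 180° by 90° clockwise gives 270° — the wind blows toward the west.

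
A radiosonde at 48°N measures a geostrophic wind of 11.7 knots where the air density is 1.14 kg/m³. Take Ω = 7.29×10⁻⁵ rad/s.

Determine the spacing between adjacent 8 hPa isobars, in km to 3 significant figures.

Coriolis parameter at 48°N:
f = 2Ω sin φ = 2 × 7.29×10⁻⁵ × sin 48° = 1.08×10⁻⁴ s⁻¹
Wind speed in SI: 11.7 knots = 6.02 m/s
Geostrophic balance rearranged: |∂P/∂n| = f ρ V_g
|∂P/∂n| = 1.08×10⁻⁴ × 1.14 × 6.02 = 7.43×10⁻⁴ Pa/m
Isobar spacing: Δn = ΔP/|∂P/∂n| = 800 Pa / 7.43×10⁻⁴ Pa/m = 1076044 m ≈ 1080 km

1080 km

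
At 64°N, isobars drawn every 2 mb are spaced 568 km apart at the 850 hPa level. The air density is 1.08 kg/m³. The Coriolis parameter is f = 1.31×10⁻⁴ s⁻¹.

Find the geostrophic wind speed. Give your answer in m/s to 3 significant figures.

Pressure gradient: |∂P/∂n| = 200 Pa / 568000 m = 3.52×10⁻⁴ Pa/m
Geostrophic balance (pressure-gradient force = Coriolis force):
V_g = (1/(fρ)) |∂P/∂n| = 3.52×10⁻⁴ / (1.31×10⁻⁴ × 1.08) = 2.49 m/s

2.49 m/s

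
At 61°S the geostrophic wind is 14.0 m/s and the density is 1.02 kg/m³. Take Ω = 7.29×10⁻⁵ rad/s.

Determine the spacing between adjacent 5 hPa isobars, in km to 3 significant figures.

Coriolis parameter at 61°S:
f = 2Ω sin φ = 2 × 7.29×10⁻⁵ × sin 61° = 1.28×10⁻⁴ s⁻¹
Geostrophic balance rearranged: |∂P/∂n| = f ρ V_g
|∂P/∂n| = 1.28×10⁻⁴ × 1.02 × 14.0 = 1.82×10⁻³ Pa/m
Isobar spacing: Δn = ΔP/|∂P/∂n| = 500 Pa / 1.82×10⁻³ Pa/m = 274578 m ≈ 275 km

275 km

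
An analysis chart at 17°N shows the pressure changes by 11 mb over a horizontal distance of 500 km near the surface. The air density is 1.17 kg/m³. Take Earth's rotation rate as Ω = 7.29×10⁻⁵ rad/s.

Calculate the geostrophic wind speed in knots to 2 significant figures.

86 knots

Coriolis parameter at 17°N:
f = 2Ω sin φ = 2 × 7.29×10⁻⁵ × sin 17° = 4.26×10⁻⁵ s⁻¹
Pressure gradient: |∂P/∂n| = 1100 Pa / 500000 m = 2.20×10⁻³ Pa/m
Geostrophic balance (pressure-gradient force = Coriolis force):
V_g = (1/(fρ)) |∂P/∂n| = 2.20×10⁻³ / (4.26×10⁻⁵ × 1.17) = 44.1 m/s
Converting: 44.1 m/s × 1.944 = 86 knots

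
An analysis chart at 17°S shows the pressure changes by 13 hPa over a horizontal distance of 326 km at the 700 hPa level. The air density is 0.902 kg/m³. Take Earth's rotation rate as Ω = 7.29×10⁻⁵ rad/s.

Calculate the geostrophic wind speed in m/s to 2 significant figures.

Coriolis parameter at 17°S:
f = 2Ω sin φ = 2 × 7.29×10⁻⁵ × sin 17° = 4.26×10⁻⁵ s⁻¹
Pressure gradient: |∂P/∂n| = 1300 Pa / 326000 m = 3.99×10⁻³ Pa/m
Geostrophic balance (pressure-gradient force = Coriolis force):
V_g = (1/(fρ)) |∂P/∂n| = 3.99×10⁻³ / (4.26×10⁻⁵ × 0.902) = 104 m/s

100 m/s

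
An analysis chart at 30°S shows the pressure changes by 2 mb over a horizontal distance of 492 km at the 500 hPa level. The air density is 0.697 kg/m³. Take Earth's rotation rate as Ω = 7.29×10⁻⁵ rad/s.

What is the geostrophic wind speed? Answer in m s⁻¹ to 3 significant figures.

Coriolis parameter at 30°S:
f = 2Ω sin φ = 2 × 7.29×10⁻⁵ × sin 30° = 7.29×10⁻⁵ s⁻¹
Pressure gradient: |∂P/∂n| = 200 Pa / 492000 m = 4.07×10⁻⁴ Pa/m
Geostrophic balance (pressure-gradient force = Coriolis force):
V_g = (1/(fρ)) |∂P/∂n| = 4.07×10⁻⁴ / (7.29×10⁻⁵ × 0.697) = 8.00 m/s

8.00 m s⁻¹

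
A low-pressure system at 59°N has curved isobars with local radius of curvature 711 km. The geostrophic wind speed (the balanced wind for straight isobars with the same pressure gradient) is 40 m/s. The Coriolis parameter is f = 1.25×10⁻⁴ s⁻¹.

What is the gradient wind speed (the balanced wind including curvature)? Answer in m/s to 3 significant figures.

Around a low, centrifugal force acts outward with Coriolis, so pressure-gradient force balances both:
(1/ρ)|∂P/∂n| = fV + V²/R  →  V² + fR·V − fR·V_g = 0
With fR = 1.25×10⁻⁴ × 711×10³ m = 88.9 m/s:
V = [−fR + √((fR)² + 4 fR V_g)]/2 = [−88.9 + √(88.9² + 4×88.9×40)]/2 = 29.9 m/s
Subgeostrophic (V < V_g = 40 m/s), as expected around a low.

29.9 m/s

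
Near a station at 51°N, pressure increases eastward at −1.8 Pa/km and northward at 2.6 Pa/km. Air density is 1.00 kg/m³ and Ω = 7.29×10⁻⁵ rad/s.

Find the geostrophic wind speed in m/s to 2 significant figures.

Coriolis parameter at 51°N:
f = 2Ω sin φ = 2 × 7.29×10⁻⁵ × sin 51° = 1.13×10⁻⁴ s⁻¹
Component geostrophic relations (x east, y north):
u_g = −(1/(fρ)) ∂P/∂y,  v_g = (1/(fρ)) ∂P/∂x
u_g = −(2.6×10⁻³)/(1.13×10⁻⁴ × 1.00) = −22.9 m/s;  v_g = (−1.8×10⁻³)/(1.13×10⁻⁴ × 1.00) = −15.9 m/s
|V_g| = √(u_g² + v_g²) = 27.9 m/s

28 m/s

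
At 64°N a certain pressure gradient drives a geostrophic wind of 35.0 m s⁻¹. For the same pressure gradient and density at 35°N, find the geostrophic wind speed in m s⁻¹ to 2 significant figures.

55 m s⁻¹

With the same pressure gradient and density, V_g ∝ 1/f ∝ 1/sin φ.
V₂ = V₁ · sin φ₁ / sin φ₂ = 35.0 × sin 64° / sin 35°
V₂ = 35.0 × 0.8988/0.5736 = 55 m s⁻¹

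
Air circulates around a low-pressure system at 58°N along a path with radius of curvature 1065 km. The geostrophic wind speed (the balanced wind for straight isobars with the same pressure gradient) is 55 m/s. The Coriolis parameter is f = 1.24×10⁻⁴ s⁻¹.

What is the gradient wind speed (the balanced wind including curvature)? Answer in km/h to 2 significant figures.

Around a low, centrifugal force acts outward with Coriolis, so pressure-gradient force balances both:
(1/ρ)|∂P/∂n| = fV + V²/R  →  V² + fR·V − fR·V_g = 0
With fR = 1.24×10⁻⁴ × 1065×10³ m = 132 m/s:
V = [−fR + √((fR)² + 4 fR V_g)]/2 = [−132 + √(132² + 4×132×55)]/2 = 41.8 m/s
Subgeostrophic (V < V_g = 55 m/s), as expected around a low.
Converting: 41.8 m/s × 3.6 = 150 km/h

150 km/h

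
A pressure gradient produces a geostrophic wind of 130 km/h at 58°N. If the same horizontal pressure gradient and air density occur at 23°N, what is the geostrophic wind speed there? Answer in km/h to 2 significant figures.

With the same pressure gradient and density, V_g ∝ 1/f ∝ 1/sin φ.
V₂ = V₁ · sin φ₁ / sin φ₂ = 130 × sin 58° / sin 23°
V₂ = 130 × 0.8480/0.3907 = 280 km/h

280 km/h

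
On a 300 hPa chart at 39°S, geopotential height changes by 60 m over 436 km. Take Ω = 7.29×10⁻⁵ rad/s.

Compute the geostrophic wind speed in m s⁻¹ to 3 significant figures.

14.7 m s⁻¹

Coriolis parameter at 39°S:
f = 2Ω sin φ = 2 × 7.29×10⁻⁵ × sin 39° = 9.18×10⁻⁵ s⁻¹
Height gradient: |∂Z/∂n| = 60 m / 436000 m = 1.38×10⁻⁴
On a pressure surface, geostrophic balance gives V_g = (g/f)|∂Z/∂n|:
V_g = 9.81 × 1.38×10⁻⁴ / 9.18×10⁻⁵ = 14.7 m/s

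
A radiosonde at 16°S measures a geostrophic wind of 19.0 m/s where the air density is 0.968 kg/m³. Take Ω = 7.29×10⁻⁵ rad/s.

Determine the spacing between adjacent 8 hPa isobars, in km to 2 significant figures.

Coriolis parameter at 16°S:
f = 2Ω sin φ = 2 × 7.29×10⁻⁵ × sin 16° = 4.02×10⁻⁵ s⁻¹
Geostrophic balance rearranged: |∂P/∂n| = f ρ V_g
|∂P/∂n| = 4.02×10⁻⁵ × 0.968 × 19.0 = 7.39×10⁻⁴ Pa/m
Isobar spacing: Δn = ΔP/|∂P/∂n| = 800 Pa / 7.39×10⁻⁴ Pa/m = 1082344 m ≈ 1100 km

1100 km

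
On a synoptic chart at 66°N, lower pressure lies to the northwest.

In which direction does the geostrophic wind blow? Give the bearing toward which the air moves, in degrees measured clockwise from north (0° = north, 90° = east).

The pressure-gradient force points toward the northwest (bearing 315°).
Geostrophic balance: in the Northern Hemisphere the Coriolis force deflects motion to the right, so the geostrophic wind blows 90° to the right of the pressure-gradient force (low pressure on the left).
Rotating 315° by 90° clockwise gives 045° — the wind blows toward the northeast.

045°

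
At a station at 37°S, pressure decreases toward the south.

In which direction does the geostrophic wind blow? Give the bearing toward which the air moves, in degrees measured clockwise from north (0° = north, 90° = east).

090°

The pressure-gradient force points toward the south (bearing 180°).
Geostrophic balance: in the Southern Hemisphere the Coriolis force deflects motion to the left, so the geostrophic wind blows 90° to the left of the pressure-gradient force (low pressure on the right).
Rotating 180° by 90° counterclockwise gives 090° — the wind blows toward the east.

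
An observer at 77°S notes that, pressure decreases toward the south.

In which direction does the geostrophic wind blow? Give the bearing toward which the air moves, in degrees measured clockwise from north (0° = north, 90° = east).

The pressure-gradient force points toward the south (bearing 180°).
Geostrophic balance: in the Southern Hemisphere the Coriolis force deflects motion to the left, so the geostrophic wind blows 90° to the left of the pressure-gradient force (low pressure on the right).
Rotating 180° by 90° counterclockwise gives 090° — the wind blows toward the east.

090°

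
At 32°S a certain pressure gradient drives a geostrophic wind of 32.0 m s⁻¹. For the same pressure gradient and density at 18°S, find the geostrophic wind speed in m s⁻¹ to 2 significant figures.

With the same pressure gradient and density, V_g ∝ 1/f ∝ 1/sin φ.
V₂ = V₁ · sin φ₁ / sin φ₂ = 32.0 × sin 32° / sin 18°
V₂ = 32.0 × 0.5299/0.3090 = 55 m s⁻¹

55 m s⁻¹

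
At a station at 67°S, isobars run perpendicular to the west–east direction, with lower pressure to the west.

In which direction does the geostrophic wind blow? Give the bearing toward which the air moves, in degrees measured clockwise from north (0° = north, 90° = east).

The pressure-gradient force points toward the west (bearing 270°).
Geostrophic balance: in the Southern Hemisphere the Coriolis force deflects motion to the left, so the geostrophic wind blows 90° to the left of the pressure-gradient force (low pressure on the right).
Rotating 270° by 90° counterclockwise gives 180° — the wind blows toward the south.

180°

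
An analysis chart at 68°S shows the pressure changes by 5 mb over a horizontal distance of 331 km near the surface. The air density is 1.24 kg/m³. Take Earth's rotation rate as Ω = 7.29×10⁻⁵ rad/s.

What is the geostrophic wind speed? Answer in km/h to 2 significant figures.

Coriolis parameter at 68°S:
f = 2Ω sin φ = 2 × 7.29×10⁻⁵ × sin 68° = 1.35×10⁻⁴ s⁻¹
Pressure gradient: |∂P/∂n| = 500 Pa / 331000 m = 1.51×10⁻³ Pa/m
Geostrophic balance (pressure-gradient force = Coriolis force):
V_g = (1/(fρ)) |∂P/∂n| = 1.51×10⁻³ / (1.35×10⁻⁴ × 1.24) = 9.01 m/s
Converting: 9.01 m/s × 3.6 = 32 km/h

32 km/h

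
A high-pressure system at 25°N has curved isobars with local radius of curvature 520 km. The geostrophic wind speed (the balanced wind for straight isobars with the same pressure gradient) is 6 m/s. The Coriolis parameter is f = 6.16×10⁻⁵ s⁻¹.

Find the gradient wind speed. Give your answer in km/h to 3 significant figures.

28.8 km/h

Around a high, pressure-gradient force acts outward with centrifugal, so Coriolis balances both:
fV = (1/ρ)|∂P/∂n| + V²/R  →  V² − fR·V + fR·V_g = 0
With fR = 6.16×10⁻⁵ × 520×10³ m = 32.0 m/s:
V = [fR − √((fR)² − 4 fR V_g)]/2 = [32.0 − √(32.0² − 4×32.0×6)]/2 = 8 m/s
Supergeostrophic (V > V_g = 6 m/s), as expected around a high.
Converting: 8 m/s × 3.6 = 28.8 km/h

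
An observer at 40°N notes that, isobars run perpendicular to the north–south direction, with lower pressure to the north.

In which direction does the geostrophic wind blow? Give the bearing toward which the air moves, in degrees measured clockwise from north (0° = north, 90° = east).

090°

The pressure-gradient force points toward the north (bearing 000°).
Geostrophic balance: in the Northern Hemisphere the Coriolis force deflects motion to the right, so the geostrophic wind blows 90° to the right of the pressure-gradient force (low pressure on the left).
Rotating 000° by 90° clockwise gives 090° — the wind blows toward the east.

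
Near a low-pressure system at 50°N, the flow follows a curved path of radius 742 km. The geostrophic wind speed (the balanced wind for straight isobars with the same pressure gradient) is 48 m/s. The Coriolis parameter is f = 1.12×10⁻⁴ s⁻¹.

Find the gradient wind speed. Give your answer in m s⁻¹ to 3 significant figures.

34.0 m s⁻¹

Around a low, centrifugal force acts outward with Coriolis, so pressure-gradient force balances both:
(1/ρ)|∂P/∂n| = fV + V²/R  →  V² + fR·V − fR·V_g = 0
With fR = 1.12×10⁻⁴ × 742×10³ m = 83.1 m/s:
V = [−fR + √((fR)² + 4 fR V_g)]/2 = [−83.1 + √(83.1² + 4×83.1×48)]/2 = 34 m/s
Subgeostrophic (V < V_g = 48 m/s), as expected around a low.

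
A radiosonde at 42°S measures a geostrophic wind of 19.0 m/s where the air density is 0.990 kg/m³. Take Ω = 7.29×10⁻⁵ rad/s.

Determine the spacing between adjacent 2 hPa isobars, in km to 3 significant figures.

109 km

Coriolis parameter at 42°S:
f = 2Ω sin φ = 2 × 7.29×10⁻⁵ × sin 42° = 9.76×10⁻⁵ s⁻¹
Geostrophic balance rearranged: |∂P/∂n| = f ρ V_g
|∂P/∂n| = 9.76×10⁻⁵ × 0.990 × 19.0 = 1.84×10⁻³ Pa/m
Isobar spacing: Δn = ΔP/|∂P/∂n| = 200 Pa / 1.84×10⁻³ Pa/m = 108987 m ≈ 109 km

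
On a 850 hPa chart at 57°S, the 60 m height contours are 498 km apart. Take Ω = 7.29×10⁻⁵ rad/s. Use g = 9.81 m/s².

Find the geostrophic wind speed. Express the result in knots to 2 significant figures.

Coriolis parameter at 57°S:
f = 2Ω sin φ = 2 × 7.29×10⁻⁵ × sin 57° = 1.22×10⁻⁴ s⁻¹
Height gradient: |∂Z/∂n| = 60 m / 498000 m = 1.20×10⁻⁴
On a pressure surface, geostrophic balance gives V_g = (g/f)|∂Z/∂n|:
V_g = 9.81 × 1.20×10⁻⁴ / 1.22×10⁻⁴ = 9.67 m/s
Converting: 9.67 m/s × 1.944 = 19 knots

19 knots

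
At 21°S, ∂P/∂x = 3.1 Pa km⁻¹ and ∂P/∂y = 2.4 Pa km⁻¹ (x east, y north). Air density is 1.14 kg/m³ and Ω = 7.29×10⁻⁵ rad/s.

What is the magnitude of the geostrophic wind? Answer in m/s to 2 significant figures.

Coriolis parameter at 21°S:
f = 2Ω sin φ = 2 × 7.29×10⁻⁵ × sin 21° = 5.23×10⁻⁵ s⁻¹
In the Southern Hemisphere f is negative: f = −5.23×10⁻⁵ s⁻¹.
Component geostrophic relations (x east, y north):
u_g = −(1/(fρ)) ∂P/∂y,  v_g = (1/(fρ)) ∂P/∂x
u_g = −(2.4×10⁻³)/(−5.23×10⁻⁵ × 1.14) = 40.3 m/s;  v_g = (3.1×10⁻³)/(−5.23×10⁻⁵ × 1.14) = −52.0 m/s
|V_g| = √(u_g² + v_g²) = 65.8 m/s

66 m/s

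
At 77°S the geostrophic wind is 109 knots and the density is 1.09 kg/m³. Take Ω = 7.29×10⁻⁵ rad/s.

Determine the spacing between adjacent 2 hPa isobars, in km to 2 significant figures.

23 km

Coriolis parameter at 77°S:
f = 2Ω sin φ = 2 × 7.29×10⁻⁵ × sin 77° = 1.42×10⁻⁴ s⁻¹
Wind speed in SI: 109 knots = 56.1 m/s
Geostrophic balance rearranged: |∂P/∂n| = f ρ V_g
|∂P/∂n| = 1.42×10⁻⁴ × 1.09 × 56.1 = 8.68×10⁻³ Pa/m
Isobar spacing: Δn = ΔP/|∂P/∂n| = 200 Pa / 8.68×10⁻³ Pa/m = 23033 m ≈ 23 km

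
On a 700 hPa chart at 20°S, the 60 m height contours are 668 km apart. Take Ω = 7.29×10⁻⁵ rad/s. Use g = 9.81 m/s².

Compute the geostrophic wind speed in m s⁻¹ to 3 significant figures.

Coriolis parameter at 20°S:
f = 2Ω sin φ = 2 × 7.29×10⁻⁵ × sin 20° = 4.99×10⁻⁵ s⁻¹
Height gradient: |∂Z/∂n| = 60 m / 668000 m = 8.98×10⁻⁵
On a pressure surface, geostrophic balance gives V_g = (g/f)|∂Z/∂n|:
V_g = 9.81 × 8.98×10⁻⁵ / 4.99×10⁻⁵ = 17.7 m/s

17.7 m s⁻¹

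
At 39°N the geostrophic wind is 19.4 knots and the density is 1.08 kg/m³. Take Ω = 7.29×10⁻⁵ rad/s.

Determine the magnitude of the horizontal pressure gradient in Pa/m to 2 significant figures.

9.9×10⁻⁴ Pa/m

Coriolis parameter at 39°N:
f = 2Ω sin φ = 2 × 7.29×10⁻⁵ × sin 39° = 9.18×10⁻⁵ s⁻¹
Wind speed in SI: 19.4 knots = 9.98 m/s
Geostrophic balance rearranged: |∂P/∂n| = f ρ V_g
|∂P/∂n| = 9.18×10⁻⁵ × 1.08 × 9.98 = 9.89×10⁻⁴ Pa/m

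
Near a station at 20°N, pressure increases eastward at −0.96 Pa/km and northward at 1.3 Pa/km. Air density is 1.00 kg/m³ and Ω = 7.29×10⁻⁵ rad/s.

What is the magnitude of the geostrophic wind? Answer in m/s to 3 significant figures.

32.4 m/s

Coriolis parameter at 20°N:
f = 2Ω sin φ = 2 × 7.29×10⁻⁵ × sin 20° = 4.99×10⁻⁵ s⁻¹
Component geostrophic relations (x east, y north):
u_g = −(1/(fρ)) ∂P/∂y,  v_g = (1/(fρ)) ∂P/∂x
u_g = −(1.3×10⁻³)/(4.99×10⁻⁵ × 1.00) = −26.1 m/s;  v_g = (−0.96×10⁻³)/(4.99×10⁻⁵ × 1.00) = −19.3 m/s
|V_g| = √(u_g² + v_g²) = 32.4 m/s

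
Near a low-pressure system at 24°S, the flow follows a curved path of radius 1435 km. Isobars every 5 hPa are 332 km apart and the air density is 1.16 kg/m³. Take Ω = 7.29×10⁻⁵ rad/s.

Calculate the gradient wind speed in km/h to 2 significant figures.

65 km/h

Coriolis parameter at 24°S:
f = 2Ω sin φ = 2 × 7.29×10⁻⁵ × sin 24° = 5.93×10⁻⁵ s⁻¹
Pressure gradient: |∂P/∂n| = 500 Pa / 332000 m = 1.51×10⁻³ Pa/m
Geostrophic speed: V_g = |∂P/∂n|/(fρ) = 1.51×10⁻³/(5.93×10⁻⁵ × 1.16) = 21.9 m/s
Around a low, centrifugal force acts outward with Coriolis, so pressure-gradient force balances both:
(1/ρ)|∂P/∂n| = fV + V²/R  →  V² + fR·V − fR·V_g = 0
With fR = 5.93×10⁻⁵ × 1435×10³ m = 85.1 m/s:
V = [−fR + √((fR)² + 4 fR V_g)]/2 = [−85.1 + √(85.1² + 4×85.1×21.9)]/2 = 18.1 m/s
Subgeostrophic (V < V_g = 21.9 m/s), as expected around a low.
Converting: 18.1 m/s × 3.6 = 65 km/h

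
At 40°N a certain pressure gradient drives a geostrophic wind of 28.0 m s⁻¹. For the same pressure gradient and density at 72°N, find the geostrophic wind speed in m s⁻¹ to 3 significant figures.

18.9 m s⁻¹

With the same pressure gradient and density, V_g ∝ 1/f ∝ 1/sin φ.
V₂ = V₁ · sin φ₁ / sin φ₂ = 28.0 × sin 40° / sin 72°
V₂ = 28.0 × 0.6428/0.9511 = 18.9 m s⁻¹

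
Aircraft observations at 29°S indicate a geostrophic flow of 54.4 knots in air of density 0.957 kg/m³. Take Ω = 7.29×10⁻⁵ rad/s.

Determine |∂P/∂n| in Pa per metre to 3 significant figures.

1.89×10⁻³ Pa/m

Coriolis parameter at 29°S:
f = 2Ω sin φ = 2 × 7.29×10⁻⁵ × sin 29° = 7.07×10⁻⁵ s⁻¹
Wind speed in SI: 54.4 knots = 28.0 m/s
Geostrophic balance rearranged: |∂P/∂n| = f ρ V_g
|∂P/∂n| = 7.07×10⁻⁵ × 0.957 × 28.0 = 1.89×10⁻³ Pa/m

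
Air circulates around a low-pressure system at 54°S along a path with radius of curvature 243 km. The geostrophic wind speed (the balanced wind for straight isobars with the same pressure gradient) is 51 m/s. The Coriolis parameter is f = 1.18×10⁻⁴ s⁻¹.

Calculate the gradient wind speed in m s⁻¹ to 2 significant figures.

27 m s⁻¹

Around a low, centrifugal force acts outward with Coriolis, so pressure-gradient force balances both:
(1/ρ)|∂P/∂n| = fV + V²/R  →  V² + fR·V − fR·V_g = 0
With fR = 1.18×10⁻⁴ × 243×10³ m = 28.7 m/s:
V = [−fR + √((fR)² + 4 fR V_g)]/2 = [−28.7 + √(28.7² + 4×28.7×51)]/2 = 26.5 m/s
Subgeostrophic (V < V_g = 51 m/s), as expected around a low.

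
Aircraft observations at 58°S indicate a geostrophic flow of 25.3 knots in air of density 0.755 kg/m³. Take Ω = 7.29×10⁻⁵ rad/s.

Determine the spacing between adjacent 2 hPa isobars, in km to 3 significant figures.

165 km

Coriolis parameter at 58°S:
f = 2Ω sin φ = 2 × 7.29×10⁻⁵ × sin 58° = 1.24×10⁻⁴ s⁻¹
Wind speed in SI: 25.3 knots = 13.0 m/s
Geostrophic balance rearranged: |∂P/∂n| = f ρ V_g
|∂P/∂n| = 1.24×10⁻⁴ × 0.755 × 13.0 = 1.22×10⁻³ Pa/m
Isobar spacing: Δn = ΔP/|∂P/∂n| = 200 Pa / 1.22×10⁻³ Pa/m = 164606 m ≈ 165 km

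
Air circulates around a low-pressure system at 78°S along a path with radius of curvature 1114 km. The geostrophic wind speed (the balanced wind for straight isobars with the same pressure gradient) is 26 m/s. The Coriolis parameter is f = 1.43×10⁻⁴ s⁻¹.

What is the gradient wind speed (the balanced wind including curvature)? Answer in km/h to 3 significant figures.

Around a low, centrifugal force acts outward with Coriolis, so pressure-gradient force balances both:
(1/ρ)|∂P/∂n| = fV + V²/R  →  V² + fR·V − fR·V_g = 0
With fR = 1.43×10⁻⁴ × 1114×10³ m = 159 m/s:
V = [−fR + √((fR)² + 4 fR V_g)]/2 = [−159 + √(159² + 4×159×26)]/2 = 22.8 m/s
Subgeostrophic (V < V_g = 26 m/s), as expected around a low.
Converting: 22.8 m/s × 3.6 = 81.9 km/h

81.9 km/h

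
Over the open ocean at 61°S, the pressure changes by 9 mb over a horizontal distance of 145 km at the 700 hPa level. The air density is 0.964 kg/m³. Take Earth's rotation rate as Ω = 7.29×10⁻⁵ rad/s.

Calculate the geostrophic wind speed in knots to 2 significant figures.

98 knots

Coriolis parameter at 61°S:
f = 2Ω sin φ = 2 × 7.29×10⁻⁵ × sin 61° = 1.28×10⁻⁴ s⁻¹
Pressure gradient: |∂P/∂n| = 900 Pa / 145000 m = 6.21×10⁻³ Pa/m
Geostrophic balance (pressure-gradient force = Coriolis force):
V_g = (1/(fρ)) |∂P/∂n| = 6.21×10⁻³ / (1.28×10⁻⁴ × 0.964) = 50.5 m/s
Converting: 50.5 m/s × 1.944 = 98 knots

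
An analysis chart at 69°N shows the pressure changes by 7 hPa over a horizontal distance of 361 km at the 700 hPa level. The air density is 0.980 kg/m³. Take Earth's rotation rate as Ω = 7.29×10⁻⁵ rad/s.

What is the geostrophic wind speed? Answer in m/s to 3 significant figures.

14.5 m/s

Coriolis parameter at 69°N:
f = 2Ω sin φ = 2 × 7.29×10⁻⁵ × sin 69° = 1.36×10⁻⁴ s⁻¹
Pressure gradient: |∂P/∂n| = 700 Pa / 361000 m = 1.94×10⁻³ Pa/m
Geostrophic balance (pressure-gradient force = Coriolis force):
V_g = (1/(fρ)) |∂P/∂n| = 1.94×10⁻³ / (1.36×10⁻⁴ × 0.980) = 14.5 m/s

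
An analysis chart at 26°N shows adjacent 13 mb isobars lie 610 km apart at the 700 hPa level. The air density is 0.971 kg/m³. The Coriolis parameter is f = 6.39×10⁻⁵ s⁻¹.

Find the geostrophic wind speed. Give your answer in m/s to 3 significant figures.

Pressure gradient: |∂P/∂n| = 1300 Pa / 610000 m = 2.13×10⁻³ Pa/m
Geostrophic balance (pressure-gradient force = Coriolis force):
V_g = (1/(fρ)) |∂P/∂n| = 2.13×10⁻³ / (6.39×10⁻⁵ × 0.971) = 34.3 m/s

34.3 m/s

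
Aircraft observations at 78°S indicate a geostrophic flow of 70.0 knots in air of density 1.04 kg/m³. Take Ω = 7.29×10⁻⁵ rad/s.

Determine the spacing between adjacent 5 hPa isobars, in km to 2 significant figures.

Coriolis parameter at 78°S:
f = 2Ω sin φ = 2 × 7.29×10⁻⁵ × sin 78° = 1.43×10⁻⁴ s⁻¹
Wind speed in SI: 70.0 knots = 36.0 m/s
Geostrophic balance rearranged: |∂P/∂n| = f ρ V_g
|∂P/∂n| = 1.43×10⁻⁴ × 1.04 × 36.0 = 5.34×10⁻³ Pa/m
Isobar spacing: Δn = ΔP/|∂P/∂n| = 500 Pa / 5.34×10⁻³ Pa/m = 93614 m ≈ 94 km

94 km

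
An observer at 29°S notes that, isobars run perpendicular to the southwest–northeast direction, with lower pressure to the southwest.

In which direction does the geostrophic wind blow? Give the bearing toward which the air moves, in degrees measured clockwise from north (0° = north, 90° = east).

135°

The pressure-gradient force points toward the southwest (bearing 225°).
Geostrophic balance: in the Southern Hemisphere the Coriolis force deflects motion to the left, so the geostrophic wind blows 90° to the left of the pressure-gradient force (low pressure on the right).
Rotating 225° by 90° counterclockwise gives 135° — the wind blows toward the southeast.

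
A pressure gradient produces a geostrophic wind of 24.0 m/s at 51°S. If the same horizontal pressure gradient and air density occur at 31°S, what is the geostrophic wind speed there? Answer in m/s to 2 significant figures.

36 m/s

With the same pressure gradient and density, V_g ∝ 1/f ∝ 1/sin φ.
V₂ = V₁ · sin φ₁ / sin φ₂ = 24.0 × sin 51° / sin 31°
V₂ = 24.0 × 0.7771/0.5150 = 36 m/s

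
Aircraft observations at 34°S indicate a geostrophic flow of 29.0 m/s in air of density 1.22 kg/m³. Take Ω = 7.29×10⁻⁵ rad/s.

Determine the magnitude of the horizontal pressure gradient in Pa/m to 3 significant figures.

Coriolis parameter at 34°S:
f = 2Ω sin φ = 2 × 7.29×10⁻⁵ × sin 34° = 8.15×10⁻⁵ s⁻¹
Geostrophic balance rearranged: |∂P/∂n| = f ρ V_g
|∂P/∂n| = 8.15×10⁻⁵ × 1.22 × 29.0 = 2.88×10⁻³ Pa/m

2.88×10⁻³ Pa/m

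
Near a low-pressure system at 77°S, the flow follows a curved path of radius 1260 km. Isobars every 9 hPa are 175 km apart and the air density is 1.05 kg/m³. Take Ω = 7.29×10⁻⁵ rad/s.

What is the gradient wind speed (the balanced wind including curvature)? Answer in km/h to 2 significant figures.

Coriolis parameter at 77°S:
f = 2Ω sin φ = 2 × 7.29×10⁻⁵ × sin 77° = 1.42×10⁻⁴ s⁻¹
Pressure gradient: |∂P/∂n| = 900 Pa / 175000 m = 5.14×10⁻³ Pa/m
Geostrophic speed: V_g = |∂P/∂n|/(fρ) = 5.14×10⁻³/(1.42×10⁻⁴ × 1.05) = 34.5 m/s
Around a low, centrifugal force acts outward with Coriolis, so pressure-gradient force balances both:
(1/ρ)|∂P/∂n| = fV + V²/R  →  V² + fR·V − fR·V_g = 0
With fR = 1.42×10⁻⁴ × 1260×10³ m = 179 m/s:
V = [−fR + √((fR)² + 4 fR V_g)]/2 = [−179 + √(179² + 4×179×34.5)]/2 = 29.6 m/s
Subgeostrophic (V < V_g = 34.5 m/s), as expected around a low.
Converting: 29.6 m/s × 3.6 = 110 km/h

110 km/h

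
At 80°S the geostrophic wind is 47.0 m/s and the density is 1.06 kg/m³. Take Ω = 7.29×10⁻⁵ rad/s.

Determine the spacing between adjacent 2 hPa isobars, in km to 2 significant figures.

28 km

Coriolis parameter at 80°S:
f = 2Ω sin φ = 2 × 7.29×10⁻⁵ × sin 80° = 1.44×10⁻⁴ s⁻¹
Geostrophic balance rearranged: |∂P/∂n| = f ρ V_g
|∂P/∂n| = 1.44×10⁻⁴ × 1.06 × 47.0 = 7.15×10⁻³ Pa/m
Isobar spacing: Δn = ΔP/|∂P/∂n| = 200 Pa / 7.15×10⁻³ Pa/m = 27959 m ≈ 28 km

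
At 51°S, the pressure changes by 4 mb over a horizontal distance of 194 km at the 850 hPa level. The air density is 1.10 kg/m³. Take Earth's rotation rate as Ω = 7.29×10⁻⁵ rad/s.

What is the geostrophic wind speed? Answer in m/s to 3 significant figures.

Coriolis parameter at 51°S:
f = 2Ω sin φ = 2 × 7.29×10⁻⁵ × sin 51° = 1.13×10⁻⁴ s⁻¹
Pressure gradient: |∂P/∂n| = 400 Pa / 194000 m = 2.06×10⁻³ Pa/m
Geostrophic balance (pressure-gradient force = Coriolis force):
V_g = (1/(fρ)) |∂P/∂n| = 2.06×10⁻³ / (1.13×10⁻⁴ × 1.10) = 16.5 m/s

16.5 m/s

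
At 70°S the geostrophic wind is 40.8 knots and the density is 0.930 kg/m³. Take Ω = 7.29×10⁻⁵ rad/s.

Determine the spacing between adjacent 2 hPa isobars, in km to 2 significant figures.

75 km

Coriolis parameter at 70°S:
f = 2Ω sin φ = 2 × 7.29×10⁻⁵ × sin 70° = 1.37×10⁻⁴ s⁻¹
Wind speed in SI: 40.8 knots = 21.0 m/s
Geostrophic balance rearranged: |∂P/∂n| = f ρ V_g
|∂P/∂n| = 1.37×10⁻⁴ × 0.930 × 21.0 = 2.67×10⁻³ Pa/m
Isobar spacing: Δn = ΔP/|∂P/∂n| = 200 Pa / 2.67×10⁻³ Pa/m = 74783 m ≈ 75 km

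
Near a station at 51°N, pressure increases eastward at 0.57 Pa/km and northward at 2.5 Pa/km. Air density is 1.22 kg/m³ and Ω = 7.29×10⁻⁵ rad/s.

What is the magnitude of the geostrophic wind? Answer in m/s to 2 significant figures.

Coriolis parameter at 51°N:
f = 2Ω sin φ = 2 × 7.29×10⁻⁵ × sin 51° = 1.13×10⁻⁴ s⁻¹
Component geostrophic relations (x east, y north):
u_g = −(1/(fρ)) ∂P/∂y,  v_g = (1/(fρ)) ∂P/∂x
u_g = −(2.5×10⁻³)/(1.13×10⁻⁴ × 1.22) = −18.1 m/s;  v_g = (0.57×10⁻³)/(1.13×10⁻⁴ × 1.22) = 4.12 m/s
|V_g| = √(u_g² + v_g²) = 18.5 m/s

19 m/s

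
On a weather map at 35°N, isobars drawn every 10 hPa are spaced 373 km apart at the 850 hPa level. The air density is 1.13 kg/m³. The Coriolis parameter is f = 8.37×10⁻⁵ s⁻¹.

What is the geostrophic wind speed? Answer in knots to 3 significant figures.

Pressure gradient: |∂P/∂n| = 1000 Pa / 373000 m = 2.68×10⁻³ Pa/m
Geostrophic balance (pressure-gradient force = Coriolis force):
V_g = (1/(fρ)) |∂P/∂n| = 2.68×10⁻³ / (8.37×10⁻⁵ × 1.13) = 28.3 m/s
Converting: 28.3 m/s × 1.944 = 55.1 knots

55.1 knots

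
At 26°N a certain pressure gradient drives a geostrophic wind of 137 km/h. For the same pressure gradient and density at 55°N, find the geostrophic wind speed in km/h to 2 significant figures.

73 km/h

With the same pressure gradient and density, V_g ∝ 1/f ∝ 1/sin φ.
V₂ = V₁ · sin φ₁ / sin φ₂ = 137 × sin 26° / sin 55°
V₂ = 137 × 0.4384/0.8192 = 73 km/h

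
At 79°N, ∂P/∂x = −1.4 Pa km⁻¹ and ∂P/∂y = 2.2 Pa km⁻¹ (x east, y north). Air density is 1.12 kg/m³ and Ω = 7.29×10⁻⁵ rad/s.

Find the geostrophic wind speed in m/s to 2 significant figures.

Coriolis parameter at 79°N:
f = 2Ω sin φ = 2 × 7.29×10⁻⁵ × sin 79° = 1.43×10⁻⁴ s⁻¹
Component geostrophic relations (x east, y north):
u_g = −(1/(fρ)) ∂P/∂y,  v_g = (1/(fρ)) ∂P/∂x
u_g = −(2.2×10⁻³)/(1.43×10⁻⁴ × 1.12) = −13.7 m/s;  v_g = (−1.4×10⁻³)/(1.43×10⁻⁴ × 1.12) = −8.73 m/s
|V_g| = √(u_g² + v_g²) = 16.3 m/s

16 m/s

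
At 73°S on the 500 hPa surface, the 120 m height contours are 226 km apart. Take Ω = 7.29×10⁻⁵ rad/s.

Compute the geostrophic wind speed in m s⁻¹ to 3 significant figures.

Coriolis parameter at 73°S:
f = 2Ω sin φ = 2 × 7.29×10⁻⁵ × sin 73° = 1.39×10⁻⁴ s⁻¹
Height gradient: |∂Z/∂n| = 120 m / 226000 m = 5.31×10⁻⁴
On a pressure surface, geostrophic balance gives V_g = (g/f)|∂Z/∂n|:
V_g = 9.81 × 5.31×10⁻⁴ / 1.39×10⁻⁴ = 37.4 m/s

37.4 m s⁻¹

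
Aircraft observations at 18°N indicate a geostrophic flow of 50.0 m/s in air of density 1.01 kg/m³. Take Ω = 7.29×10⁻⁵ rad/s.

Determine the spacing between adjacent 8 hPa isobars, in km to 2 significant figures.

350 km

Coriolis parameter at 18°N:
f = 2Ω sin φ = 2 × 7.29×10⁻⁵ × sin 18° = 4.51×10⁻⁵ s⁻¹
Geostrophic balance rearranged: |∂P/∂n| = f ρ V_g
|∂P/∂n| = 4.51×10⁻⁵ × 1.01 × 50.0 = 2.28×10⁻³ Pa/m
Isobar spacing: Δn = ΔP/|∂P/∂n| = 800 Pa / 2.28×10⁻³ Pa/m = 351608 m ≈ 350 km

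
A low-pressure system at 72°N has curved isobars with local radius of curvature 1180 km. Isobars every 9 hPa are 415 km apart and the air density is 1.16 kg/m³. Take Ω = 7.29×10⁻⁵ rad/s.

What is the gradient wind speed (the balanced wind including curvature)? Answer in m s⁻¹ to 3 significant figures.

Coriolis parameter at 72°N:
f = 2Ω sin φ = 2 × 7.29×10⁻⁵ × sin 72° = 1.39×10⁻⁴ s⁻¹
Pressure gradient: |∂P/∂n| = 900 Pa / 415000 m = 2.17×10⁻³ Pa/m
Geostrophic speed: V_g = |∂P/∂n|/(fρ) = 2.17×10⁻³/(1.39×10⁻⁴ × 1.16) = 13.5 m/s
Around a low, centrifugal force acts outward with Coriolis, so pressure-gradient force balances both:
(1/ρ)|∂P/∂n| = fV + V²/R  →  V² + fR·V − fR·V_g = 0
With fR = 1.39×10⁻⁴ × 1180×10³ m = 164 m/s:
V = [−fR + √((fR)² + 4 fR V_g)]/2 = [−164 + √(164² + 4×164×13.5)]/2 = 12.5 m/s
Subgeostrophic (V < V_g = 13.5 m/s), as expected around a low.

12.5 m s⁻¹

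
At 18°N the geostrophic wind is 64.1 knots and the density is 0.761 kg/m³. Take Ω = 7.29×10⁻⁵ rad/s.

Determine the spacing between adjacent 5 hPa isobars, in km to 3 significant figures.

442 km

Coriolis parameter at 18°N:
f = 2Ω sin φ = 2 × 7.29×10⁻⁵ × sin 18° = 4.51×10⁻⁵ s⁻¹
Wind speed in SI: 64.1 knots = 33.0 m/s
Geostrophic balance rearranged: |∂P/∂n| = f ρ V_g
|∂P/∂n| = 4.51×10⁻⁵ × 0.761 × 33.0 = 1.13×10⁻³ Pa/m
Isobar spacing: Δn = ΔP/|∂P/∂n| = 500 Pa / 1.13×10⁻³ Pa/m = 442231 m ≈ 442 km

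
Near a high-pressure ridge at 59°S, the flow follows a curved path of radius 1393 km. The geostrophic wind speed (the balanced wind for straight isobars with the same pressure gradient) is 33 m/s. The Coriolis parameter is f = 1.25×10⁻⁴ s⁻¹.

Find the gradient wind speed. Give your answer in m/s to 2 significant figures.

44 m/s

Around a high, pressure-gradient force acts outward with centrifugal, so Coriolis balances both:
fV = (1/ρ)|∂P/∂n| + V²/R  →  V² − fR·V + fR·V_g = 0
With fR = 1.25×10⁻⁴ × 1393×10³ m = 174 m/s:
V = [fR − √((fR)² − 4 fR V_g)]/2 = [174 − √(174² − 4×174×33)]/2 = 44.2 m/s
Supergeostrophic (V > V_g = 33 m/s), as expected around a high.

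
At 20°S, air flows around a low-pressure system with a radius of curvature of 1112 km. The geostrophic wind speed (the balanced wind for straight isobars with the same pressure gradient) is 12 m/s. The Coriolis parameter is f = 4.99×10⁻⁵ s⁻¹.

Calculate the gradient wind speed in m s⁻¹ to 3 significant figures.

10.1 m s⁻¹

Around a low, centrifugal force acts outward with Coriolis, so pressure-gradient force balances both:
(1/ρ)|∂P/∂n| = fV + V²/R  →  V² + fR·V − fR·V_g = 0
With fR = 4.99×10⁻⁵ × 1112×10³ m = 55.5 m/s:
V = [−fR + √((fR)² + 4 fR V_g)]/2 = [−55.5 + √(55.5² + 4×55.5×12)]/2 = 10.1 m/s
Subgeostrophic (V < V_g = 12 m/s), as expected around a low.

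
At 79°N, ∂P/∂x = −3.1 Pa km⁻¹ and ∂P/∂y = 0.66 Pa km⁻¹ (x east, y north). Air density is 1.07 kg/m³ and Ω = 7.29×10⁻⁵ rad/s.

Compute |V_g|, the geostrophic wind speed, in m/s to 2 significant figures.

21 m/s

Coriolis parameter at 79°N:
f = 2Ω sin φ = 2 × 7.29×10⁻⁵ × sin 79° = 1.43×10⁻⁴ s⁻¹
Component geostrophic relations (x east, y north):
u_g = −(1/(fρ)) ∂P/∂y,  v_g = (1/(fρ)) ∂P/∂x
u_g = −(0.66×10⁻³)/(1.43×10⁻⁴ × 1.07) = −4.31 m/s;  v_g = (−3.1×10⁻³)/(1.43×10⁻⁴ × 1.07) = −20.2 m/s
|V_g| = √(u_g² + v_g²) = 20.7 m/s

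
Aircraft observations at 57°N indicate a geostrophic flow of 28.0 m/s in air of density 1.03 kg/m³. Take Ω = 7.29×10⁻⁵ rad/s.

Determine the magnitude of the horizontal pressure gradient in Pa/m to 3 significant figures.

Coriolis parameter at 57°N:
f = 2Ω sin φ = 2 × 7.29×10⁻⁵ × sin 57° = 1.22×10⁻⁴ s⁻¹
Geostrophic balance rearranged: |∂P/∂n| = f ρ V_g
|∂P/∂n| = 1.22×10⁻⁴ × 1.03 × 28.0 = 3.53×10⁻³ Pa/m

3.53×10⁻³ Pa/m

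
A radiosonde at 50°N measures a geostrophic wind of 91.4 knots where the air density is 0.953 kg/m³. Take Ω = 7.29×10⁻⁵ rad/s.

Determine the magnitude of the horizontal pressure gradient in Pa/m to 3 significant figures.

Coriolis parameter at 50°N:
f = 2Ω sin φ = 2 × 7.29×10⁻⁵ × sin 50° = 1.12×10⁻⁴ s⁻¹
Wind speed in SI: 91.4 knots = 47.0 m/s
Geostrophic balance rearranged: |∂P/∂n| = f ρ V_g
|∂P/∂n| = 1.12×10⁻⁴ × 0.953 × 47.0 = 5.00×10⁻³ Pa/m

5.00×10⁻³ Pa/m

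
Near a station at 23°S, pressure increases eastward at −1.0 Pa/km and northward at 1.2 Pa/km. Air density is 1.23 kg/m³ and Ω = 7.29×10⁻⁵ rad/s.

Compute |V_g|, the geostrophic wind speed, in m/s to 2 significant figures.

22 m/s

Coriolis parameter at 23°S:
f = 2Ω sin φ = 2 × 7.29×10⁻⁵ × sin 23° = 5.70×10⁻⁵ s⁻¹
In the Southern Hemisphere f is negative: f = −5.70×10⁻⁵ s⁻¹.
Component geostrophic relations (x east, y north):
u_g = −(1/(fρ)) ∂P/∂y,  v_g = (1/(fρ)) ∂P/∂x
u_g = −(1.2×10⁻³)/(−5.70×10⁻⁵ × 1.23) = 17.1 m/s;  v_g = (−1.0×10⁻³)/(−5.70×10⁻⁵ × 1.23) = 14.3 m/s
|V_g| = √(u_g² + v_g²) = 22.3 m/s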